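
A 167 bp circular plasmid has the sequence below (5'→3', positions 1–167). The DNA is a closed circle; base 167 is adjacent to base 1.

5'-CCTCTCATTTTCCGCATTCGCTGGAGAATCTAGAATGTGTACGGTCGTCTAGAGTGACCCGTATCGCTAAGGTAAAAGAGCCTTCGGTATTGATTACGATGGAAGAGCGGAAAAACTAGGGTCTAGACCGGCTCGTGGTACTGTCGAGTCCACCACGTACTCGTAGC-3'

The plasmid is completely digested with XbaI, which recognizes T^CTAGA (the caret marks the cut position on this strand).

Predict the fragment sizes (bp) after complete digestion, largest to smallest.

74, 74, 19 bp

XbaI sites (TCTAGA) start at positions 29, 48, 122.
XbaI cuts after the first base of each site, so after positions 29, 48, 122.
Circular molecule, 3 cuts → 3 fragments:
  30–48 → 19 bp
  49–122 → 74 bp
  123–167 then 1–29 → 45 + 29 = 74 bp
Sorted largest to smallest: 74, 74, 19 bp.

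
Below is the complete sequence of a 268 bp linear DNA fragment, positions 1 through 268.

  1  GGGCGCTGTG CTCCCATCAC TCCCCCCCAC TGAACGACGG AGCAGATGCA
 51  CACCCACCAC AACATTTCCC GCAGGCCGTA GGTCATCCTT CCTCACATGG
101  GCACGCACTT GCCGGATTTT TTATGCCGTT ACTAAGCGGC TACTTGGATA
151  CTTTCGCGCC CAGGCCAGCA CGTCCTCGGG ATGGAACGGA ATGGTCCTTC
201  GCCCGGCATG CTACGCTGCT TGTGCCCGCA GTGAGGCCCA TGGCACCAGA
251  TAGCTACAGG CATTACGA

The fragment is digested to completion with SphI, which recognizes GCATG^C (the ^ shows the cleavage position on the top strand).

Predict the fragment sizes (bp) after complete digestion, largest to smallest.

The SphI site (GCATGC) starts at position 206.
SphI cuts after base 5 of each site (before the last base), so after position 210.
Linear molecule, 1 cut → 2 fragments:
  1–210 → 210 bp
  211–268 → 58 bp
Sorted largest to smallest: 210, 58 bp.

210, 58 bp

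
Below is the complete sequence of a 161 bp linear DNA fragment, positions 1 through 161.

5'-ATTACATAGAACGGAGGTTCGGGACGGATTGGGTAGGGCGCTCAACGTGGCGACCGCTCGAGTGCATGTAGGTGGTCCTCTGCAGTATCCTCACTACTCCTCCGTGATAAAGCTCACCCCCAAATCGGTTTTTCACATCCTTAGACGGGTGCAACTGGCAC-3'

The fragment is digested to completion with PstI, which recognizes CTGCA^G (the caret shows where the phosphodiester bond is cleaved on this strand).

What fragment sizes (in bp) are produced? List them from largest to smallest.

84, 77 bp

The PstI site (CTGCAG) starts at position 80.
PstI cuts after base 5 of each site (before the last base), so after position 84.
Linear molecule, 1 cut → 2 fragments:
  1–84 → 84 bp
  85–161 → 77 bp
Sorted largest to smallest: 84, 77 bp.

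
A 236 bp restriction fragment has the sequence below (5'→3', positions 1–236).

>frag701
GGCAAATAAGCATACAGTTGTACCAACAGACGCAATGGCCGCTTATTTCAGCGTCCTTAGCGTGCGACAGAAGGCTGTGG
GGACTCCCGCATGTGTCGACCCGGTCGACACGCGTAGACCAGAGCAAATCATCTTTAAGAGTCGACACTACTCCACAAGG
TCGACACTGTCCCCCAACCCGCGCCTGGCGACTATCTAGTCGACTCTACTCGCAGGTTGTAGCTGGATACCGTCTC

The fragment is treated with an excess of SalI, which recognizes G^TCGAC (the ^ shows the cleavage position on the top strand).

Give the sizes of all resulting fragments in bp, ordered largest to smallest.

95, 39, 37, 37, 19, 9 bp

SalI sites (GTCGAC) start at positions 95, 104, 141, 160, 199.
SalI cuts after the first base of each site, so after positions 95, 104, 141, 160, 199.
Linear molecule, 5 cuts → 6 fragments:
  1–95 → 95 bp
  96–104 → 9 bp
  105–141 → 37 bp
  142–160 → 19 bp
  161–199 → 39 bp
  200–236 → 37 bp
Sorted largest to smallest: 95, 39, 37, 37, 19, 9 bp.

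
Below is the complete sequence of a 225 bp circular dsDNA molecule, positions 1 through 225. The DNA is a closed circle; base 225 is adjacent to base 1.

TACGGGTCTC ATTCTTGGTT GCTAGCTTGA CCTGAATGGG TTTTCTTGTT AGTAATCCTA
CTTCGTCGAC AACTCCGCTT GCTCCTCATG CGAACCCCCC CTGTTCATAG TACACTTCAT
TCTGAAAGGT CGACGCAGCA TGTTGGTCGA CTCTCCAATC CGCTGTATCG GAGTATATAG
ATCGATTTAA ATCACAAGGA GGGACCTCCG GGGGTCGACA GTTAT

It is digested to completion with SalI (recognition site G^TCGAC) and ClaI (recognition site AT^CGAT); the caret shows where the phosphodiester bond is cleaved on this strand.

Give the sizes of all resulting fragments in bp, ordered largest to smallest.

76, 64, 36, 32, 17 bp

SalI sites (GTCGAC) start at positions 65, 129, 146, 214.
SalI cuts after the first base of each site, so after positions 65, 129, 146, 214.
The ClaI site (ATCGAT) starts at position 181.
ClaI cuts after base 2 of each site, so after position 182.
Combined cut positions: 65, 129, 146, 182, 214.
Circular molecule, 5 cuts → 5 fragments:
  66–129 → 64 bp
  130–146 → 17 bp
  147–182 → 36 bp
  183–214 → 32 bp
  215–225 then 1–65 → 11 + 65 = 76 bp
Sorted largest to smallest: 76, 64, 36, 32, 17 bp.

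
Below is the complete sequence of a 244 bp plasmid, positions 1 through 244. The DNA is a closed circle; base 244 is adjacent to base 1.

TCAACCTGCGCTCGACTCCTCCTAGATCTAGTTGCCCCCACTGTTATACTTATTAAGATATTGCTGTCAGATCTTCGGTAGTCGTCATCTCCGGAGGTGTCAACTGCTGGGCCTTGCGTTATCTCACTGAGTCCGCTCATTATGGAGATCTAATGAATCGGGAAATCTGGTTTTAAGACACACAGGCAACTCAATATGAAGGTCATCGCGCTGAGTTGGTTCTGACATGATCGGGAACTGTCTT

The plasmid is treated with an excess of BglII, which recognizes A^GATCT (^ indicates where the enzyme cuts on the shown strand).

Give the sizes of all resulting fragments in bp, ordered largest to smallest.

BglII sites (AGATCT) start at positions 24, 69, 146.
BglII cuts after the first base of each site, so after positions 24, 69, 146.
Circular molecule, 3 cuts → 3 fragments:
  25–69 → 45 bp
  70–146 → 77 bp
  147–244 then 1–24 → 98 + 24 = 122 bp
Sorted largest to smallest: 122, 77, 45 bp.

122, 77, 45 bp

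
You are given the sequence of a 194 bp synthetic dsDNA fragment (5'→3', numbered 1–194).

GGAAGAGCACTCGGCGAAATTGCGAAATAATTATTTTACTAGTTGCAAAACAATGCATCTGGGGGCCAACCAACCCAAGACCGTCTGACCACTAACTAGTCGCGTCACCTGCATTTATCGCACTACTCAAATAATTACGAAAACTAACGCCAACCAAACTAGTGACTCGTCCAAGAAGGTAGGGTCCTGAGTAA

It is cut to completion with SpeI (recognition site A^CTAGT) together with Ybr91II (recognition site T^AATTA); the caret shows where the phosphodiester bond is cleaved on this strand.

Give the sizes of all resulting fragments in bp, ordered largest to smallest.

SpeI sites (ACTAGT) start at positions 38, 95, 158.
SpeI cuts after the first base of each site, so after positions 38, 95, 158.
Ybr91II sites (TAATTA) start at positions 28, 132.
Ybr91II cuts after the first base of each site, so after positions 28, 132.
Combined cut positions: 28, 38, 95, 132, 158.
Linear molecule, 5 cuts → 6 fragments:
  1–28 → 28 bp
  29–38 → 10 bp
  39–95 → 57 bp
  96–132 → 37 bp
  133–158 → 26 bp
  159–194 → 36 bp
Sorted largest to smallest: 57, 37, 36, 28, 26, 10 bp.

57, 37, 36, 28, 26, 10 bp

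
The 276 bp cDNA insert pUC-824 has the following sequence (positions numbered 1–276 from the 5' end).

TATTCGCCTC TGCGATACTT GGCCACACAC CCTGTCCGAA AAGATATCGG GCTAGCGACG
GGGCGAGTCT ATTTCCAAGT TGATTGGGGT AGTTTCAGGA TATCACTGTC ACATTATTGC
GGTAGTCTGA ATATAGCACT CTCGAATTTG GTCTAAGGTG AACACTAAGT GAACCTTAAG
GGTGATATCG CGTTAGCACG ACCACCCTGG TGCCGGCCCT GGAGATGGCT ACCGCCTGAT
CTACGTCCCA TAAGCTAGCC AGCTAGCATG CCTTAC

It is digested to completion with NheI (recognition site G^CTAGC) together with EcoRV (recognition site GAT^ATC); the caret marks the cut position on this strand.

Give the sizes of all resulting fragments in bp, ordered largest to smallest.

NheI sites (GCTAGC) start at positions 51, 254, 262.
NheI cuts after the first base of each site, so after positions 51, 254, 262.
EcoRV sites (GATATC) start at positions 43, 99, 184.
EcoRV cuts after base 3 of each site, so after positions 45, 101, 186.
Combined cut positions: 45, 51, 101, 186, 254, 262.
Linear molecule, 6 cuts → 7 fragments:
  1–45 → 45 bp
  46–51 → 6 bp
  52–101 → 50 bp
  102–186 → 85 bp
  187–254 → 68 bp
  255–262 → 8 bp
  263–276 → 14 bp
Sorted largest to smallest: 85, 68, 50, 45, 14, 8, 6 bp.

85, 68, 50, 45, 14, 8, 6 bp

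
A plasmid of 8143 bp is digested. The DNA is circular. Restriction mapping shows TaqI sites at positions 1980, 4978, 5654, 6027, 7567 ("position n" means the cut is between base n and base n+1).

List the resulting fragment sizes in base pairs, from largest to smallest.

2998, 2556, 1540, 676, 373 bp

Circular molecule, 5 cuts → 5 fragments:
  4978 − 1980 = 2998 bp
  5654 − 4978 = 676 bp
  6027 − 5654 = 373 bp
  7567 − 6027 = 1540 bp
  wrap: 8143 − 7567 + 1980 = 2556 bp
Sorted largest to smallest: 2998, 2556, 1540, 676, 373 bp.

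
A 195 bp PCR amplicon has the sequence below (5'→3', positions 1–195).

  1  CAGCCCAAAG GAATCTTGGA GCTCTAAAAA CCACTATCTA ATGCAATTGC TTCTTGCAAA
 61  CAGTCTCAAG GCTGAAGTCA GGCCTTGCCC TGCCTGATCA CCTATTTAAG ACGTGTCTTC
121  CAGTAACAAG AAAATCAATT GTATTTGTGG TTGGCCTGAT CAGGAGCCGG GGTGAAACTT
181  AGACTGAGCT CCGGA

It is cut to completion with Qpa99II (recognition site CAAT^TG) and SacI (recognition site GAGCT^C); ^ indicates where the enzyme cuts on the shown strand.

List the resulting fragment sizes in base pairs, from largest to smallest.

92, 51, 24, 23, 5 bp

Qpa99II sites (CAATTG) start at positions 44, 136.
Qpa99II cuts after base 4 of each site, so after positions 47, 139.
SacI sites (GAGCTC) start at positions 19, 186.
SacI cuts after base 5 of each site (before the last base), so after positions 23, 190.
Combined cut positions: 23, 47, 139, 190.
Linear molecule, 4 cuts → 5 fragments:
  1–23 → 23 bp
  24–47 → 24 bp
  48–139 → 92 bp
  140–190 → 51 bp
  191–195 → 5 bp
Sorted largest to smallest: 92, 51, 24, 23, 5 bp.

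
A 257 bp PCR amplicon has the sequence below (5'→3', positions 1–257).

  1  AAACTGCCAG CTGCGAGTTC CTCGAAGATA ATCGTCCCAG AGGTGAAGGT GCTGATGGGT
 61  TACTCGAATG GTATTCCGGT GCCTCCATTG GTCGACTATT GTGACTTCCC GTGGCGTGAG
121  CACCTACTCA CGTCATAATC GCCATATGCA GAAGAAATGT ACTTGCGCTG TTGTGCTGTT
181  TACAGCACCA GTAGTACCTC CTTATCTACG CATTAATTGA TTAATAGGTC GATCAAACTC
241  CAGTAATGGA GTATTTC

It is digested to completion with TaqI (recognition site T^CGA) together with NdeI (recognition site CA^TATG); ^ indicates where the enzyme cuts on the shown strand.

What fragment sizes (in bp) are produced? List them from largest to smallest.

TaqI sites (TCGA) start at positions 22, 64, 92, 229.
TaqI cuts after the first base of each site, so after positions 22, 64, 92, 229.
The NdeI site (CATATG) starts at position 143.
NdeI cuts after base 2 of each site, so after position 144.
Combined cut positions: 22, 64, 92, 144, 229.
Linear molecule, 5 cuts → 6 fragments:
  1–22 → 22 bp
  23–64 → 42 bp
  65–92 → 28 bp
  93–144 → 52 bp
  145–229 → 85 bp
  230–257 → 28 bp
Sorted largest to smallest: 85, 52, 42, 28, 28, 22 bp.

85, 52, 42, 28, 28, 22 bp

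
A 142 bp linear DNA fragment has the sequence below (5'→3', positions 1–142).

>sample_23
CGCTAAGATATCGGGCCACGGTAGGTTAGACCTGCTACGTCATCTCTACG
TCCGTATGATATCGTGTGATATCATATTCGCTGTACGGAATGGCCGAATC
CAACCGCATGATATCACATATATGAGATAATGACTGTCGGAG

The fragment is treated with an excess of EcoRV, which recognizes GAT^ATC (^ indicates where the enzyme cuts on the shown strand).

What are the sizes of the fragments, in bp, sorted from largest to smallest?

EcoRV sites (GATATC) start at positions 7, 58, 68, 110.
EcoRV cuts after base 3 of each site, so after positions 9, 60, 70, 112.
Linear molecule, 4 cuts → 5 fragments:
  1–9 → 9 bp
  10–60 → 51 bp
  61–70 → 10 bp
  71–112 → 42 bp
  113–142 → 30 bp
Sorted largest to smallest: 51, 42, 30, 10, 9 bp.

51, 42, 30, 10, 9 bp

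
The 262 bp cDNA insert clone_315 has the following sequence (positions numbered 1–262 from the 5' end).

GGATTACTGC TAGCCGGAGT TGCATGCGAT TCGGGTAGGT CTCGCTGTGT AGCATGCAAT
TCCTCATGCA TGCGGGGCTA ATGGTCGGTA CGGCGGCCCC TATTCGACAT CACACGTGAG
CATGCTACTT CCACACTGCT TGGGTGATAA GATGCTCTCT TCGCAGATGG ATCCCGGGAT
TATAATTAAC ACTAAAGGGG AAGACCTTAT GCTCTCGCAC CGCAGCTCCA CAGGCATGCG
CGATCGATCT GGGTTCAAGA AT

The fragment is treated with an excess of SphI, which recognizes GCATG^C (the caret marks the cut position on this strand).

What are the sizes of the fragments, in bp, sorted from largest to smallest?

SphI sites (GCATGC) start at positions 22, 52, 68, 120, 234.
SphI cuts after base 5 of each site (before the last base), so after positions 26, 56, 72, 124, 238.
Linear molecule, 5 cuts → 6 fragments:
  1–26 → 26 bp
  27–56 → 30 bp
  57–72 → 16 bp
  73–124 → 52 bp
  125–238 → 114 bp
  239–262 → 24 bp
Sorted largest to smallest: 114, 52, 30, 26, 24, 16 bp.

114, 52, 30, 26, 24, 16 bp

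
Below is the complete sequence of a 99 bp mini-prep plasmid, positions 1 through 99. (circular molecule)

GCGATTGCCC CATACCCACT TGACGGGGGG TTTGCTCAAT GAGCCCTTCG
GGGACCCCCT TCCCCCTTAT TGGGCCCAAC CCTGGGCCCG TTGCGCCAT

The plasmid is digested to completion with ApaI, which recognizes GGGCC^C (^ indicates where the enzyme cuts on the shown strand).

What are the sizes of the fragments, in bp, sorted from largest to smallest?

ApaI sites (GGGCCC) start at positions 72, 84.
ApaI cuts after base 5 of each site (before the last base), so after positions 76, 88.
Circular molecule, 2 cuts → 2 fragments:
  77–88 → 12 bp
  89–99 then 1–76 → 11 + 76 = 87 bp
Sorted largest to smallest: 87, 12 bp.

87, 12 bp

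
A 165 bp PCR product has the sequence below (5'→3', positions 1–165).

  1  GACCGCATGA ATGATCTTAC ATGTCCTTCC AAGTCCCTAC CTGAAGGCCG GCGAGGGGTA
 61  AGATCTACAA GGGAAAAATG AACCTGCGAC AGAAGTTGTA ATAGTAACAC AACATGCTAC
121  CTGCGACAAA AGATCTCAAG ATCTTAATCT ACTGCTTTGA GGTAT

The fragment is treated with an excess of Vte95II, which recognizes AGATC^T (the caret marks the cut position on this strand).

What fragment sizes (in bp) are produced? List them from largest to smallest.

Vte95II sites (AGATCT) start at positions 61, 131, 139.
Vte95II cuts after base 5 of each site (before the last base), so after positions 65, 135, 143.
Linear molecule, 3 cuts → 4 fragments:
  1–65 → 65 bp
  66–135 → 70 bp
  136–143 → 8 bp
  144–165 → 22 bp
Sorted largest to smallest: 70, 65, 22, 8 bp.

70, 65, 22, 8 bp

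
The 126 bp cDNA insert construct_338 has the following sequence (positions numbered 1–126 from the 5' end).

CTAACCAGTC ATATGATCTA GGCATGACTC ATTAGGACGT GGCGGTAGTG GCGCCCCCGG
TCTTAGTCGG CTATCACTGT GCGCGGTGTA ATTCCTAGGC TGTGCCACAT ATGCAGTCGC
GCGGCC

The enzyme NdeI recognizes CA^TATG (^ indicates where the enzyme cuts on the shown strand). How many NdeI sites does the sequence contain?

CATATG occurs starting at positions 10, 108.
NdeI cuts at 2 sites.

2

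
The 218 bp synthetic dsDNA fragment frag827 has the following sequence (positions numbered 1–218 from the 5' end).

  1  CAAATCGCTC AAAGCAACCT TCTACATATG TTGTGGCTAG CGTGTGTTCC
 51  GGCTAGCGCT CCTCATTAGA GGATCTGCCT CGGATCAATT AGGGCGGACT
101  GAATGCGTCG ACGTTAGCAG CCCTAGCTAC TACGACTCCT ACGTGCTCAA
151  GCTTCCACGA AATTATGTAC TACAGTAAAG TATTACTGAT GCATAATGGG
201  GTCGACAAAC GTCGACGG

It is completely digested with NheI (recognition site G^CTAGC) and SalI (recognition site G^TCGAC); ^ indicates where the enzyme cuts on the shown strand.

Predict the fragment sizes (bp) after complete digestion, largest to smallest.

94, 55, 36, 16, 10, 7 bp

NheI sites (GCTAGC) start at positions 36, 52.
NheI cuts after the first base of each site, so after positions 36, 52.
SalI sites (GTCGAC) start at positions 107, 201, 211.
SalI cuts after the first base of each site, so after positions 107, 201, 211.
Combined cut positions: 36, 52, 107, 201, 211.
Linear molecule, 5 cuts → 6 fragments:
  1–36 → 36 bp
  37–52 → 16 bp
  53–107 → 55 bp
  108–201 → 94 bp
  202–211 → 10 bp
  212–218 → 7 bp
Sorted largest to smallest: 94, 55, 36, 16, 10, 7 bp.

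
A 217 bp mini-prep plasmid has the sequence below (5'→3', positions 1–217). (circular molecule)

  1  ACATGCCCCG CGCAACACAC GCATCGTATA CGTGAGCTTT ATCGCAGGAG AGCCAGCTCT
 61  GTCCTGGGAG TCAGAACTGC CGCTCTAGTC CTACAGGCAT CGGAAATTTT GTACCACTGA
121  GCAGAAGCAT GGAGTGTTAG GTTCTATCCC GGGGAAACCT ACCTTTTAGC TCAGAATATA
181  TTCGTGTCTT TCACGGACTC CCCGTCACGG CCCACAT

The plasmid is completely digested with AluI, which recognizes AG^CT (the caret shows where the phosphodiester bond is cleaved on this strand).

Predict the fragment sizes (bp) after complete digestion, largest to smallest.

113, 84, 20 bp

AluI sites (AGCT) start at positions 35, 55, 168.
AluI cuts after base 2 of each site, so after positions 36, 56, 169.
Circular molecule, 3 cuts → 3 fragments:
  37–56 → 20 bp
  57–169 → 113 bp
  170–217 then 1–36 → 48 + 36 = 84 bp
Sorted largest to smallest: 113, 84, 20 bp.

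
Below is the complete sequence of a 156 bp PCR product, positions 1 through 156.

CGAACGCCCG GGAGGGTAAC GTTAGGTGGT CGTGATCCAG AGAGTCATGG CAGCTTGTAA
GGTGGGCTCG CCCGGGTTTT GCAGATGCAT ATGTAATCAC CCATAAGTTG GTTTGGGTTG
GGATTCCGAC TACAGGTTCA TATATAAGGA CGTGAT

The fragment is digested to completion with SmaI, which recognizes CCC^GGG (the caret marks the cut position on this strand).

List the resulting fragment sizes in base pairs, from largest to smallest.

SmaI sites (CCCGGG) start at positions 7, 71.
SmaI cuts after base 3 of each site, so after positions 9, 73.
Linear molecule, 2 cuts → 3 fragments:
  1–9 → 9 bp
  10–73 → 64 bp
  74–156 → 83 bp
Sorted largest to smallest: 83, 64, 9 bp.

83, 64, 9 bp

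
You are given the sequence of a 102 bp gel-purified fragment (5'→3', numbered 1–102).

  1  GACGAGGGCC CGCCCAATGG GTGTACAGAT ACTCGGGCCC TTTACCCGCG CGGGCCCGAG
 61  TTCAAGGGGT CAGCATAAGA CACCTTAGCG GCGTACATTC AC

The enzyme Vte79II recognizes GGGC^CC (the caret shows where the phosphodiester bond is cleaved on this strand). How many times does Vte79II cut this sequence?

GGGCCC occurs starting at positions 6, 35, 52.
Vte79II cuts at 3 sites.

3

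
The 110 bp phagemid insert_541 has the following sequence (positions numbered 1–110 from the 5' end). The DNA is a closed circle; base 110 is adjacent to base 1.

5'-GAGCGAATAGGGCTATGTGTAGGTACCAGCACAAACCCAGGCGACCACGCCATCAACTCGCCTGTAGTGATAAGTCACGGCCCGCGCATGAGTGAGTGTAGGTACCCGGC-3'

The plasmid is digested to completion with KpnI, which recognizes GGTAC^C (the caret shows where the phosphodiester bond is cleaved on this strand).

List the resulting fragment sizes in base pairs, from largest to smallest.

79, 31 bp

KpnI sites (GGTACC) start at positions 22, 101.
KpnI cuts after base 5 of each site (before the last base), so after positions 26, 105.
Circular molecule, 2 cuts → 2 fragments:
  27–105 → 79 bp
  106–110 then 1–26 → 5 + 26 = 31 bp
Sorted largest to smallest: 79, 31 bp.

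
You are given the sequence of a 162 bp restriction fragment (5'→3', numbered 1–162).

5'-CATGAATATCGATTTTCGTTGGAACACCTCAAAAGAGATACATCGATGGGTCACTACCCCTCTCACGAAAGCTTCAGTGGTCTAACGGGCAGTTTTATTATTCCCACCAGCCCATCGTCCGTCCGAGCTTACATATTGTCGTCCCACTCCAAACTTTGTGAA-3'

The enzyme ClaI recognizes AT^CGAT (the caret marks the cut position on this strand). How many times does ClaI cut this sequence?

2

ATCGAT occurs starting at positions 8, 42.
ClaI cuts at 2 sites.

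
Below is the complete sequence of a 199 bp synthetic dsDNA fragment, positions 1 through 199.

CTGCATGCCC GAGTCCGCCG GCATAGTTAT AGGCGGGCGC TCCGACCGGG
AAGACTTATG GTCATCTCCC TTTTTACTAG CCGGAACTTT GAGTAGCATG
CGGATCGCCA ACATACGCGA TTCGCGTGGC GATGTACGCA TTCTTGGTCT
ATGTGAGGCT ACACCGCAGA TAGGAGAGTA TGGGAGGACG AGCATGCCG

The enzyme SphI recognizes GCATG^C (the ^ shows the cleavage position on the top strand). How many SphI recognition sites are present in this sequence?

GCATGC occurs starting at positions 3, 96, 192.
SphI cuts at 3 sites.

3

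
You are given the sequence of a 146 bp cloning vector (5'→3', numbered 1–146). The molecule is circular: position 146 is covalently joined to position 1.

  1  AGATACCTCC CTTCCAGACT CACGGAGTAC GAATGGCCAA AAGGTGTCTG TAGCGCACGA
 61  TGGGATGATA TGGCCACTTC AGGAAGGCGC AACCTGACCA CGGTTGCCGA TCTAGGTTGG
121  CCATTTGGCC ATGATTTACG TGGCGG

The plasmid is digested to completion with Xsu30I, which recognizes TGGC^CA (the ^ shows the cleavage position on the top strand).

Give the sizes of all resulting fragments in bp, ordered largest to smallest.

Xsu30I sites (TGGCCA) start at positions 34, 71, 118, 126.
Xsu30I cuts after base 4 of each site, so after positions 37, 74, 121, 129.
Circular molecule, 4 cuts → 4 fragments:
  38–74 → 37 bp
  75–121 → 47 bp
  122–129 → 8 bp
  130–146 then 1–37 → 17 + 37 = 54 bp
Sorted largest to smallest: 54, 47, 37, 8 bp.

54, 47, 37, 8 bp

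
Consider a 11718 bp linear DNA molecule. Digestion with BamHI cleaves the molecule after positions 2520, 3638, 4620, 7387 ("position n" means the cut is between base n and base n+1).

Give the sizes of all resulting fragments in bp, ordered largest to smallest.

4331, 2767, 2520, 1118, 982 bp

Linear molecule, 4 cuts → 5 fragments:
  2520 − 0 = 2520 bp
  3638 − 2520 = 1118 bp
  4620 − 3638 = 982 bp
  7387 − 4620 = 2767 bp
  11718 − 7387 = 4331 bp
Sorted largest to smallest: 4331, 2767, 2520, 1118, 982 bp.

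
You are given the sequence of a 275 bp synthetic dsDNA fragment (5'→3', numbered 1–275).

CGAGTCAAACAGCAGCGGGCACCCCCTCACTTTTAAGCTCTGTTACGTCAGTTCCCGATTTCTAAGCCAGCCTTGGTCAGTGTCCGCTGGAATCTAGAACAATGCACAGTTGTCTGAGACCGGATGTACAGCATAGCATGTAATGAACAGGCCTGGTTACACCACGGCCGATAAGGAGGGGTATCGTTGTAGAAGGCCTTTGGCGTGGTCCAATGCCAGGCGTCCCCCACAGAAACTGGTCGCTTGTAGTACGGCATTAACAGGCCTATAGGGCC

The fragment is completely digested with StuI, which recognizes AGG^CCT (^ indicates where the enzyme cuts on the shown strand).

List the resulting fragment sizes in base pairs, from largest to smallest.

151, 68, 45, 11 bp

StuI sites (AGGCCT) start at positions 149, 194, 262.
StuI cuts after base 3 of each site, so after positions 151, 196, 264.
Linear molecule, 3 cuts → 4 fragments:
  1–151 → 151 bp
  152–196 → 45 bp
  197–264 → 68 bp
  265–275 → 11 bp
Sorted largest to smallest: 151, 68, 45, 11 bp.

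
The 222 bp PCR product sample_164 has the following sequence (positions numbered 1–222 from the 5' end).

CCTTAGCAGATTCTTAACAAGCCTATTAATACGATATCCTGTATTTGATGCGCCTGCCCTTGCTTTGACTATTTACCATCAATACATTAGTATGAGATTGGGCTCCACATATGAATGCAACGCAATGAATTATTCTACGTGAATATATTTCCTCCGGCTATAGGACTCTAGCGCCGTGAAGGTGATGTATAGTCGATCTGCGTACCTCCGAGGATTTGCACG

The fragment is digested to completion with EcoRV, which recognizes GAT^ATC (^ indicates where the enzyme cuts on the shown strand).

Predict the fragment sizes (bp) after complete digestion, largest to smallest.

The EcoRV site (GATATC) starts at position 33.
EcoRV cuts after base 3 of each site, so after position 35.
Linear molecule, 1 cut → 2 fragments:
  1–35 → 35 bp
  36–222 → 187 bp
Sorted largest to smallest: 187, 35 bp.

187, 35 bp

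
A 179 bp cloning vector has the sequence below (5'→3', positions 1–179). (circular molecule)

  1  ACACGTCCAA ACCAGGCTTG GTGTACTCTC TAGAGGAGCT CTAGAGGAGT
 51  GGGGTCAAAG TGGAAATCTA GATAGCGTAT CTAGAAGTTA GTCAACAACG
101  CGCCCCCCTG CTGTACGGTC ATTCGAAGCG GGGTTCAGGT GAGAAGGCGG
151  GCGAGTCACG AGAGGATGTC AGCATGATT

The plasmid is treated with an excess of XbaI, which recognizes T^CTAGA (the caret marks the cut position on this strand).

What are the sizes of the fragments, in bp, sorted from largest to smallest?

XbaI sites (TCTAGA) start at positions 29, 40, 67, 80.
XbaI cuts after the first base of each site, so after positions 29, 40, 67, 80.
Circular molecule, 4 cuts → 4 fragments:
  30–40 → 11 bp
  41–67 → 27 bp
  68–80 → 13 bp
  81–179 then 1–29 → 99 + 29 = 128 bp
Sorted largest to smallest: 128, 27, 13, 11 bp.

128, 27, 13, 11 bp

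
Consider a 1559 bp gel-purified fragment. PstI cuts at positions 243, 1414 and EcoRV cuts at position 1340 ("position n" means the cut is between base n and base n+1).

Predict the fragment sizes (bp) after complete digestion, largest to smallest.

1097, 243, 145, 74 bp

Combined cut positions (sorted): 243, 1340, 1414.
Linear molecule, 3 cuts → 4 fragments:
  243 − 0 = 243 bp
  1340 − 243 = 1097 bp
  1414 − 1340 = 74 bp
  1559 − 1414 = 145 bp
Sorted largest to smallest: 1097, 243, 145, 74 bp.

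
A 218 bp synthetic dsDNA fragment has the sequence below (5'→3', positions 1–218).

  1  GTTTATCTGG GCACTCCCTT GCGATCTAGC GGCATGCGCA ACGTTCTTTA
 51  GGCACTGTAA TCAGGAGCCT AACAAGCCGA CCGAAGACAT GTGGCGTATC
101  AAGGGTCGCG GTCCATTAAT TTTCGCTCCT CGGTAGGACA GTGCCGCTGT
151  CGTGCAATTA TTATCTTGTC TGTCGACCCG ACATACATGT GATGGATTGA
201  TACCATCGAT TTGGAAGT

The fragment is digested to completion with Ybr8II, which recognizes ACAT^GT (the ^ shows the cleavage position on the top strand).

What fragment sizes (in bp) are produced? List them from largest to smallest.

98, 90, 30 bp

Ybr8II sites (ACATGT) start at positions 87, 185.
Ybr8II cuts after base 4 of each site, so after positions 90, 188.
Linear molecule, 2 cuts → 3 fragments:
  1–90 → 90 bp
  91–188 → 98 bp
  189–218 → 30 bp
Sorted largest to smallest: 98, 90, 30 bp.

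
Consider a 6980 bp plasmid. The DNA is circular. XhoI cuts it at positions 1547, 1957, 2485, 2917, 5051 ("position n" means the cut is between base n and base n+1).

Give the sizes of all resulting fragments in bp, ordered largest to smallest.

3476, 2134, 528, 432, 410 bp

Circular molecule, 5 cuts → 5 fragments:
  1957 − 1547 = 410 bp
  2485 − 1957 = 528 bp
  2917 − 2485 = 432 bp
  5051 − 2917 = 2134 bp
  wrap: 6980 − 5051 + 1547 = 3476 bp
Sorted largest to smallest: 3476, 2134, 528, 432, 410 bp.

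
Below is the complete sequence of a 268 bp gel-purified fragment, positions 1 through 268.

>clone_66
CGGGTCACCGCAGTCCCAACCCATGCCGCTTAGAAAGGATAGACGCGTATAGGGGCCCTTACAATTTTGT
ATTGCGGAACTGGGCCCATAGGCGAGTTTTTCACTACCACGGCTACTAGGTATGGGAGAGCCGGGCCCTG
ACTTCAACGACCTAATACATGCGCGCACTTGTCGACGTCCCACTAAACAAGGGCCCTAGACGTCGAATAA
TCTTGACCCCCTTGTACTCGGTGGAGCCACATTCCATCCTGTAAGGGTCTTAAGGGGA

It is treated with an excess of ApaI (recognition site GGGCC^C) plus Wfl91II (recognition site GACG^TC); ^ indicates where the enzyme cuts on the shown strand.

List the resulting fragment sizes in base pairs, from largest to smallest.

66, 57, 51, 40, 29, 18, 7 bp

ApaI sites (GGGCCC) start at positions 53, 82, 133, 191.
ApaI cuts after base 5 of each site (before the last base), so after positions 57, 86, 137, 195.
Wfl91II sites (GACGTC) start at positions 174, 199.
Wfl91II cuts after base 4 of each site, so after positions 177, 202.
Combined cut positions: 57, 86, 137, 177, 195, 202.
Linear molecule, 6 cuts → 7 fragments:
  1–57 → 57 bp
  58–86 → 29 bp
  87–137 → 51 bp
  138–177 → 40 bp
  178–195 → 18 bp
  196–202 → 7 bp
  203–268 → 66 bp
Sorted largest to smallest: 66, 57, 51, 40, 29, 18, 7 bp.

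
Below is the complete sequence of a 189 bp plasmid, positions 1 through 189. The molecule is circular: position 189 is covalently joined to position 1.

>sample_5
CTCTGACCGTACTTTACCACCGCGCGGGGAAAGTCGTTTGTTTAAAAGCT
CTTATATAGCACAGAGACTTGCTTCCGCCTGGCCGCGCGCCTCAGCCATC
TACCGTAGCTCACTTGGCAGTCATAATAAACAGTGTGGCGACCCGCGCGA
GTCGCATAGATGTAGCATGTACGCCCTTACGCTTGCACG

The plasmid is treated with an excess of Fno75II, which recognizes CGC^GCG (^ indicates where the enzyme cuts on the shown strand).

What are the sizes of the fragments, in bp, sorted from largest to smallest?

Fno75II sites (CGCGCG) start at positions 21, 84, 144.
Fno75II cuts after base 3 of each site, so after positions 23, 86, 146.
Circular molecule, 3 cuts → 3 fragments:
  24–86 → 63 bp
  87–146 → 60 bp
  147–189 then 1–23 → 43 + 23 = 66 bp
Sorted largest to smallest: 66, 63, 60 bp.

66, 63, 60 bp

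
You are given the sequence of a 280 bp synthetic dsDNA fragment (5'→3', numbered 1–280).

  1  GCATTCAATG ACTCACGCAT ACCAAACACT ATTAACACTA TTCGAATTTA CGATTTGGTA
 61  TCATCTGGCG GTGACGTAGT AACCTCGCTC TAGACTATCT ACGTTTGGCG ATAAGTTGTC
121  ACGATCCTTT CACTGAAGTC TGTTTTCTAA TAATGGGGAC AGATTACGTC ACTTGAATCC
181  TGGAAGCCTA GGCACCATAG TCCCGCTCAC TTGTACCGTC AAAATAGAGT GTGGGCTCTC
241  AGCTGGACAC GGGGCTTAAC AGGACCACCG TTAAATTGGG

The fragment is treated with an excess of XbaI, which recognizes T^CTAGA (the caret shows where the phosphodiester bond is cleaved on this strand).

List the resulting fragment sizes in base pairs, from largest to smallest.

The XbaI site (TCTAGA) starts at position 89.
XbaI cuts after the first base of each site, so after position 89.
Linear molecule, 1 cut → 2 fragments:
  1–89 → 89 bp
  90–280 → 191 bp
Sorted largest to smallest: 191, 89 bp.

191, 89 bp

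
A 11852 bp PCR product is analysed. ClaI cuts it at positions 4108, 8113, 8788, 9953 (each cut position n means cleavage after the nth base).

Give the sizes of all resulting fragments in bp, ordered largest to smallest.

Linear molecule, 4 cuts → 5 fragments:
  4108 − 0 = 4108 bp
  8113 − 4108 = 4005 bp
  8788 − 8113 = 675 bp
  9953 − 8788 = 1165 bp
  11852 − 9953 = 1899 bp
Sorted largest to smallest: 4108, 4005, 1899, 1165, 675 bp.

4108, 4005, 1899, 1165, 675 bp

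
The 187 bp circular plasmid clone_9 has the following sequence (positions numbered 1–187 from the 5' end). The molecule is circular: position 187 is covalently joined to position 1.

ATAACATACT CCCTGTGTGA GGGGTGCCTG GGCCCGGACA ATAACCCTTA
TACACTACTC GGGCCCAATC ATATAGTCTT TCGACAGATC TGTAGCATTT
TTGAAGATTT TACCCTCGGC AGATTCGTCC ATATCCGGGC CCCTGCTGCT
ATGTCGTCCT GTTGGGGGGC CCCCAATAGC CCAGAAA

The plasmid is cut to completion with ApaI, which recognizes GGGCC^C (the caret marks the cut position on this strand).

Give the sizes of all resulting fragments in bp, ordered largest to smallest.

76, 50, 31, 30 bp

ApaI sites (GGGCCC) start at positions 30, 61, 137, 167.
ApaI cuts after base 5 of each site (before the last base), so after positions 34, 65, 141, 171.
Circular molecule, 4 cuts → 4 fragments:
  35–65 → 31 bp
  66–141 → 76 bp
  142–171 → 30 bp
  172–187 then 1–34 → 16 + 34 = 50 bp
Sorted largest to smallest: 76, 50, 31, 30 bp.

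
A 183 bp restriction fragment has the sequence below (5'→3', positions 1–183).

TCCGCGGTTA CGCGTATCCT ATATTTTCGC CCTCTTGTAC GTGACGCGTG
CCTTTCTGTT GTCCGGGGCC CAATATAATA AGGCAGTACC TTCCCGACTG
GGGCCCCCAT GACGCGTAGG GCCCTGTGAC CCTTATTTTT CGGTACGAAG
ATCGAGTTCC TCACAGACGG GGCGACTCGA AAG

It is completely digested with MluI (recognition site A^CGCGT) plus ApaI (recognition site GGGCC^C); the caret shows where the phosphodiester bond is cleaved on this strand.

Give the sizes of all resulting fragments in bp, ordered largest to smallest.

MluI sites (ACGCGT) start at positions 10, 44, 112.
MluI cuts after the first base of each site, so after positions 10, 44, 112.
ApaI sites (GGGCCC) start at positions 66, 101, 119.
ApaI cuts after base 5 of each site (before the last base), so after positions 70, 105, 123.
Combined cut positions: 10, 44, 70, 105, 112, 123.
Linear molecule, 6 cuts → 7 fragments:
  1–10 → 10 bp
  11–44 → 34 bp
  45–70 → 26 bp
  71–105 → 35 bp
  106–112 → 7 bp
  113–123 → 11 bp
  124–183 → 60 bp
Sorted largest to smallest: 60, 35, 34, 26, 11, 10, 7 bp.

60, 35, 34, 26, 11, 10, 7 bp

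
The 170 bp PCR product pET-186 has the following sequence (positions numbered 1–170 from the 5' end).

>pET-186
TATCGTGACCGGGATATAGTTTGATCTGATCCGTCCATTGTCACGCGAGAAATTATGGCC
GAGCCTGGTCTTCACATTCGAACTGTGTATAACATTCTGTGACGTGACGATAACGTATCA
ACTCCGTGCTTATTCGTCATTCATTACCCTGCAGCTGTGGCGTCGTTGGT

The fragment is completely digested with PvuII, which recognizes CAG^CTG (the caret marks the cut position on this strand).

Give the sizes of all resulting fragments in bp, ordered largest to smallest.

The PvuII site (CAGCTG) starts at position 152.
PvuII cuts after base 3 of each site, so after position 154.
Linear molecule, 1 cut → 2 fragments:
  1–154 → 154 bp
  155–170 → 16 bp
Sorted largest to smallest: 154, 16 bp.

154, 16 bp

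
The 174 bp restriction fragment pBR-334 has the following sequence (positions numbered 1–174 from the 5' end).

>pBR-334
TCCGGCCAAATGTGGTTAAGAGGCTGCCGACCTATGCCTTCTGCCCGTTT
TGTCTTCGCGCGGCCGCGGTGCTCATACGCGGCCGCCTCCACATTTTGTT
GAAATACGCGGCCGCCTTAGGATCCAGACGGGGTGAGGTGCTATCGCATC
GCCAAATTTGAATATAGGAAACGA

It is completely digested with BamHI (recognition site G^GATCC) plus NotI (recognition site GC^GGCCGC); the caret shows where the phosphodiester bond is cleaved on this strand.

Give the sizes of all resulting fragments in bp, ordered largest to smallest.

The BamHI site (GGATCC) starts at position 120.
BamHI cuts after the first base of each site, so after position 120.
NotI sites (GCGGCCGC) start at positions 60, 79, 108.
NotI cuts after base 2 of each site, so after positions 61, 80, 109.
Combined cut positions: 61, 80, 109, 120.
Linear molecule, 4 cuts → 5 fragments:
  1–61 → 61 bp
  62–80 → 19 bp
  81–109 → 29 bp
  110–120 → 11 bp
  121–174 → 54 bp
Sorted largest to smallest: 61, 54, 29, 19, 11 bp.

61, 54, 29, 19, 11 bp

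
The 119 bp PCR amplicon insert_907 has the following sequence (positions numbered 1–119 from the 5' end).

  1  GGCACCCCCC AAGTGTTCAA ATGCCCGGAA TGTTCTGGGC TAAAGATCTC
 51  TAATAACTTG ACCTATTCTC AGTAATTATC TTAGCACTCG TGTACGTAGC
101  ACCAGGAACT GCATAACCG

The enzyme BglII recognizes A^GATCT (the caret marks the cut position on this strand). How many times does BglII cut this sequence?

AGATCT occurs starting at position 44.
BglII cuts at 1 site.

1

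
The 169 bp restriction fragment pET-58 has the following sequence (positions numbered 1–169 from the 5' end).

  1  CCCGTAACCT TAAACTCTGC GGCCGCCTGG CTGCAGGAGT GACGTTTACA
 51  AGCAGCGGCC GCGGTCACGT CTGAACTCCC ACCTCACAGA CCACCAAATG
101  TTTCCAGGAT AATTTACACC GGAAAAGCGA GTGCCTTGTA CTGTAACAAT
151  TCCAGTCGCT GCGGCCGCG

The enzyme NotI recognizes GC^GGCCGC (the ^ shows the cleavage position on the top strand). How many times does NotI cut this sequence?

3

GCGGCCGC occurs starting at positions 19, 55, 161.
NotI cuts at 3 sites.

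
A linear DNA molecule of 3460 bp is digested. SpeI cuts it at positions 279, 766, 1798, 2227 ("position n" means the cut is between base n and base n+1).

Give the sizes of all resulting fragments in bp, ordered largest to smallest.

1233, 1032, 487, 429, 279 bp

Linear molecule, 4 cuts → 5 fragments:
  279 − 0 = 279 bp
  766 − 279 = 487 bp
  1798 − 766 = 1032 bp
  2227 − 1798 = 429 bp
  3460 − 2227 = 1233 bp
Sorted largest to smallest: 1233, 1032, 487, 429, 279 bp.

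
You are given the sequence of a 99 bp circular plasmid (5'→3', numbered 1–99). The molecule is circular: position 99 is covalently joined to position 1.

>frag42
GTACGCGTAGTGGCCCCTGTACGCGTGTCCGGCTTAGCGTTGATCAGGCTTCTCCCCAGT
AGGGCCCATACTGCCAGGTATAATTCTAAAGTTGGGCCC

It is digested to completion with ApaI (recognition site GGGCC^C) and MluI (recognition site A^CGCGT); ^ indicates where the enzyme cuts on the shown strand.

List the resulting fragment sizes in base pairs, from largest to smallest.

45, 32, 18, 4 bp

ApaI sites (GGGCCC) start at positions 62, 94.
ApaI cuts after base 5 of each site (before the last base), so after positions 66, 98.
MluI sites (ACGCGT) start at positions 3, 21.
MluI cuts after the first base of each site, so after positions 3, 21.
Combined cut positions: 3, 21, 66, 98.
Circular molecule, 4 cuts → 4 fragments:
  4–21 → 18 bp
  22–66 → 45 bp
  67–98 → 32 bp
  99–99 then 1–3 → 1 + 3 = 4 bp
Sorted largest to smallest: 45, 32, 18, 4 bp.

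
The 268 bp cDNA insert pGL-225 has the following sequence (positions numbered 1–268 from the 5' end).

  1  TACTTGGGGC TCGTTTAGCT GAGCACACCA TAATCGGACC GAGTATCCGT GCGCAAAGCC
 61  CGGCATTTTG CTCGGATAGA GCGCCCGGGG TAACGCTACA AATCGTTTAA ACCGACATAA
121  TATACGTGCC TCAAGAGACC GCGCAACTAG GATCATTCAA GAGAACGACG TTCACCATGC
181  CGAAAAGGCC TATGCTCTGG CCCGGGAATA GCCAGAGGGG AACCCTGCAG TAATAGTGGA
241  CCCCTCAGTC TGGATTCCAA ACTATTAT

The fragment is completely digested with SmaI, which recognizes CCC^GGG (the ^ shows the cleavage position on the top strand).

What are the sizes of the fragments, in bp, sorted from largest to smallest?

SmaI sites (CCCGGG) start at positions 84, 201.
SmaI cuts after base 3 of each site, so after positions 86, 203.
Linear molecule, 2 cuts → 3 fragments:
  1–86 → 86 bp
  87–203 → 117 bp
  204–268 → 65 bp
Sorted largest to smallest: 117, 86, 65 bp.

117, 86, 65 bp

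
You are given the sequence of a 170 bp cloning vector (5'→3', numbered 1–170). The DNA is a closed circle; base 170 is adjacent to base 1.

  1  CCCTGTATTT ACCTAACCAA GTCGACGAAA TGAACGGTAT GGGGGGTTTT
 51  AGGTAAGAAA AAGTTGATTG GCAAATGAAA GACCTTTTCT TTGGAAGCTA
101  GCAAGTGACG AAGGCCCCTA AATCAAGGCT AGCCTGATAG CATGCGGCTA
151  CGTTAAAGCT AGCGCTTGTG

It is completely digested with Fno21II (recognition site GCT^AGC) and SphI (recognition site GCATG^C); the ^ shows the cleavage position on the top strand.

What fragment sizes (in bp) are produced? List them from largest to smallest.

109, 31, 16, 14 bp

Fno21II sites (GCTAGC) start at positions 97, 128, 158.
Fno21II cuts after base 3 of each site, so after positions 99, 130, 160.
The SphI site (GCATGC) starts at position 140.
SphI cuts after base 5 of each site (before the last base), so after position 144.
Combined cut positions: 99, 130, 144, 160.
Circular molecule, 4 cuts → 4 fragments:
  100–130 → 31 bp
  131–144 → 14 bp
  145–160 → 16 bp
  161–170 then 1–99 → 10 + 99 = 109 bp
Sorted largest to smallest: 109, 31, 16, 14 bp.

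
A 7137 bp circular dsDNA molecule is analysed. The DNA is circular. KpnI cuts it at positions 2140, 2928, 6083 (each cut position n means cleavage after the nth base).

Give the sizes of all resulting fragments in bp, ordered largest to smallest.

3194, 3155, 788 bp

Circular molecule, 3 cuts → 3 fragments:
  2928 − 2140 = 788 bp
  6083 − 2928 = 3155 bp
  wrap: 7137 − 6083 + 2140 = 3194 bp
Sorted largest to smallest: 3194, 3155, 788 bp.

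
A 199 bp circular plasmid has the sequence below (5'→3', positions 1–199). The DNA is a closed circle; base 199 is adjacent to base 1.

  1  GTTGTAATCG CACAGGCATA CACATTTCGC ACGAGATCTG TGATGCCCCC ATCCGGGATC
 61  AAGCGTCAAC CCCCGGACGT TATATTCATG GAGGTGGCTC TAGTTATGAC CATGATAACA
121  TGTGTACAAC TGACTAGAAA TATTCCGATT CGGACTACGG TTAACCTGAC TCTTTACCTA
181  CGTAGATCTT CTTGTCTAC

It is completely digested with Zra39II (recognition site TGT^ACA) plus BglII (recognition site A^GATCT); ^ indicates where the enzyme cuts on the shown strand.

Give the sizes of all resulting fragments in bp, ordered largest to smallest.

91, 59, 49 bp

The Zra39II site (TGTACA) starts at position 123.
Zra39II cuts after base 3 of each site, so after position 125.
BglII sites (AGATCT) start at positions 34, 184.
BglII cuts after the first base of each site, so after positions 34, 184.
Combined cut positions: 34, 125, 184.
Circular molecule, 3 cuts → 3 fragments:
  35–125 → 91 bp
  126–184 → 59 bp
  185–199 then 1–34 → 15 + 34 = 49 bp
Sorted largest to smallest: 91, 59, 49 bp.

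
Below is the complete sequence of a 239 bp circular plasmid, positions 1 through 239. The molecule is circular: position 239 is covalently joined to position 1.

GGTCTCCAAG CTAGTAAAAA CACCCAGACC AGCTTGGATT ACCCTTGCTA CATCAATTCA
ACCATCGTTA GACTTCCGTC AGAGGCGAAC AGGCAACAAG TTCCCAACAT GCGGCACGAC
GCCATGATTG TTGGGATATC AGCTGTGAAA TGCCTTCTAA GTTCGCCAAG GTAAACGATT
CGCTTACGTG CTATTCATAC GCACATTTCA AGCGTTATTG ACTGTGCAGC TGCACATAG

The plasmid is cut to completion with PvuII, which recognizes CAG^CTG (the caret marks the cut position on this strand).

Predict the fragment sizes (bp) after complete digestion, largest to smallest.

PvuII sites (CAGCTG) start at positions 140, 227.
PvuII cuts after base 3 of each site, so after positions 142, 229.
Circular molecule, 2 cuts → 2 fragments:
  143–229 → 87 bp
  230–239 then 1–142 → 10 + 142 = 152 bp
Sorted largest to smallest: 152, 87 bp.

152, 87 bp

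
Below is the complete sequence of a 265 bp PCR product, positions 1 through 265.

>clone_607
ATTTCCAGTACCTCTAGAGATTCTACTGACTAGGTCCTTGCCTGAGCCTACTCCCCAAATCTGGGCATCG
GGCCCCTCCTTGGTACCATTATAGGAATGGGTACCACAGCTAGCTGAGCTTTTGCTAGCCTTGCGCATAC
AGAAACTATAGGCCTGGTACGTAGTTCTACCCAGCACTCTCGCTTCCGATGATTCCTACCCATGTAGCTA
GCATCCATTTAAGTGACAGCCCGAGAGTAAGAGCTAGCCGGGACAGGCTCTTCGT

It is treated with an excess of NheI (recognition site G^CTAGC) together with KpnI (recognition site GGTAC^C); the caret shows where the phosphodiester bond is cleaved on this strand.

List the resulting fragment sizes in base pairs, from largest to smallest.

NheI sites (GCTAGC) start at positions 109, 124, 207, 243.
NheI cuts after the first base of each site, so after positions 109, 124, 207, 243.
KpnI sites (GGTACC) start at positions 82, 100.
KpnI cuts after base 5 of each site (before the last base), so after positions 86, 104.
Combined cut positions: 86, 104, 109, 124, 207, 243.
Linear molecule, 6 cuts → 7 fragments:
  1–86 → 86 bp
  87–104 → 18 bp
  105–109 → 5 bp
  110–124 → 15 bp
  125–207 → 83 bp
  208–243 → 36 bp
  244–265 → 22 bp
Sorted largest to smallest: 86, 83, 36, 22, 18, 15, 5 bp.

86, 83, 36, 22, 18, 15, 5 bp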